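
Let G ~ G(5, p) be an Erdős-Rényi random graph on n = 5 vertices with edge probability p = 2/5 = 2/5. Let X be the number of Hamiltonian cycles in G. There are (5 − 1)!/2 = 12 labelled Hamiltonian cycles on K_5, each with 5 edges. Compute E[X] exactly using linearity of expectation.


K_5 has (5 − 1)!/2 = 12 labelled Hamiltonian cycles.
For each such Hamiltonian cycle H, let X_H = 1 if all 5 edges of H are present in G. Then P[X_H = 1] = p^{5} = (2/5)^{5} = 32/3125.
By linearity: E[X] = Σ_H E[X_H] = 12 · p^{5} = 12 · 32/3125 = 384/3125.
Numerically: E[X] ≈ 0.123.

E[X] = 12 · (2/5)^{5} = 384/3125 ≈ 0.123.


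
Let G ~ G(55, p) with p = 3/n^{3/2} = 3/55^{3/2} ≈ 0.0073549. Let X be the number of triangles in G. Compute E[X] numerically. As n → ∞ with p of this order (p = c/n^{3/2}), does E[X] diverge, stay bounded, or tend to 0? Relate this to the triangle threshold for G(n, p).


Number of potential triangles: C(55, 3) = 26235.
Each occurs with probability p³ ≈ (0.0073549)³ ≈ 3.9786127e-07.
By linearity: E[X] = C(55, 3)·p³ ≈ 26235 · 3.9786127e-07 ≈ 0.01044.
Since α = 3/2 > 1, p = c/n^{3/2} = o(1/n) is below the triangle threshold p ~ 1/n. Asymptotically E[X] ~ (c³/6)·n^{3(1−α)} = (3³/6)·n^{-1.5} → 0, so by Markov's inequality G has no triangles w.h.p.

E[X] ≈ 0.01044; in regime p = Θ(1/n^{3/2}) E[X] tends to 0 (below the triangle threshold p ~ 1/n).


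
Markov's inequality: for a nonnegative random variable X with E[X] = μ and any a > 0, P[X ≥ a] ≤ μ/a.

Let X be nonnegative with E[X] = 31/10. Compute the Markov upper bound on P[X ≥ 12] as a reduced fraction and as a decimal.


μ = E[X] = 31/10, a = 12.
Markov: P[X ≥ 12] ≤ μ/a = (31/10)/12 = 31/120.
Numerically: ≈ 0.2583.
(Since a = 12 > μ = 3.1000, the bound 31/120 is < 1 and informative.)

P[X ≥ 12] ≤ 31/120 ≈ 0.2583.


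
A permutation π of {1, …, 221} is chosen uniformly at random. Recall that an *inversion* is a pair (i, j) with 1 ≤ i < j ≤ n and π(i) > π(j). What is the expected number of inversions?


Write X = Σ X_I over the C(221, 2) = 24310 pairs i < j, with X_I the indicator of one inversion.
There are 24310 indicators.
For each fixed pair i < j, the values π(i) and π(j) are two distinct elements of {1, …, 221} in uniformly random order; by symmetry P[π(i) > π(j)] = 1/2.
By linearity: E[X] = 24310 · (1/2) = C(221, 2) · (1/2) = 24310/2 = 12155 ≈ 12155.00000.

E[X] = 12155 = 12155.00000.


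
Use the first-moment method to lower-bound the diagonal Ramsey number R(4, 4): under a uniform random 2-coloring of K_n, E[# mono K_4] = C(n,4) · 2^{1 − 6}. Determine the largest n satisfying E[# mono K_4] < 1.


We need C(n, 4) · 2^{1 − 6} < 1, i.e. C(n, 4) < 2^{6 − 1} = 32.
Check values of n near the boundary:
  n = 4: C(4, 4) = 1; 1 < 32? YES
  n = 5: C(5, 4) = 5; 5 < 32? YES
  n = 6: C(6, 4) = 15; 15 < 32? YES
  n = 7: C(7, 4) = 35; 35 < 32? NO
  n = 8: C(8, 4) = 70; 70 < 32? NO
  n = 9: C(9, 4) = 126; 126 < 32? NO
The largest n with C(n, 4) < 32 is n = 6 (where E[X] = 15/32 ≈ 0.469). Hence R(4, 4) > 6, i.e. R(4, 4) ≥ 7.

Largest n = 6; hence R(4, 4) > 6.


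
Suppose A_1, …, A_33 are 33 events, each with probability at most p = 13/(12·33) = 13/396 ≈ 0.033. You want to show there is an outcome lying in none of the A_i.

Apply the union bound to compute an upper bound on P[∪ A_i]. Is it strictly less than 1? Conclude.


Union bound: P[∪_{i=1}^{33} A_i] ≤ Σ_i P[A_i] ≤ 33·p = 33·(13/396) = 13/12.
Numerically: 13/12 ≈ 1.083.
Is 13/12 < 1? NO.
Since the bound 13/12 is ≥ 1, the union bound is uninformative here; it does NOT by itself certify existence.

33·p = 13/12 ≈ 1.083; existence NOT certified by the union bound.


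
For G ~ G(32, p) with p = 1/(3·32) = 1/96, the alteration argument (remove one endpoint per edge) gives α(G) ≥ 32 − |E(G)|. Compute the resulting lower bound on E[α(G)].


E[|E(G)|] = C(32, 2)·p = 496 · (1/96) = 31/6.
E[α(G)] ≥ n − E[|E(G)|] = 32 − 31/6 = 161/6.
Numerically: ≈ 26.833.
(This is only a lower bound; the true E[α(G)] may be larger.)

E[α(G)] ≥ 161/6 ≈ 26.833.


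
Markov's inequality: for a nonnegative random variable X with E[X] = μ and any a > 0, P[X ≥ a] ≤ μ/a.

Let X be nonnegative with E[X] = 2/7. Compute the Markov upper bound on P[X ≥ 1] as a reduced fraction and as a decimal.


μ = E[X] = 2/7, a = 1.
Markov: P[X ≥ 1] ≤ μ/a = (2/7)/1 = 2/7.
Numerically: ≈ 0.286.
(Since a = 1 > μ = 0.286, the bound 2/7 is < 1 and informative.)

P[X ≥ 1] ≤ 2/7 ≈ 0.286.


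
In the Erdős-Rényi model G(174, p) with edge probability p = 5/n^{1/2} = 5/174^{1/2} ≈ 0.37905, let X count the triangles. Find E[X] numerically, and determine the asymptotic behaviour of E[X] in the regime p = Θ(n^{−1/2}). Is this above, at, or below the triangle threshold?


Number of potential triangles: C(174, 3) = 862924.
Each occurs with probability p³ ≈ (0.37905)³ ≈ 5.4461066e-02.
By linearity: E[X] = C(174, 3)·p³ ≈ 862924 · 5.4461066e-02 ≈ 46995.76122.
Since α = 1/2 < 1, p = c/n^{1/2} ≫ 1/n is above the triangle threshold p ~ 1/n. Asymptotically E[X] ~ (c³/6)·n^{3(1−α)} = (5³/6)·n^{1.5} → ∞; triangles are abundant w.h.p.

E[X] ≈ 46995.76122; in regime p = Θ(1/n^{1/2}) E[X] diverges (above the triangle threshold p ~ 1/n).


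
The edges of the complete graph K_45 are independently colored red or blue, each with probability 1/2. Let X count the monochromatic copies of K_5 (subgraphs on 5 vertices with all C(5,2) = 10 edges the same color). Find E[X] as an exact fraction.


Let X = Σ_S X_S over the C(45, 5) = 1221759 subsets S of size 5, where X_S = 1 if the K_5 on S is monochromatic.
For a fixed S, the K_5 on S has C(5, 2) = 10 edges. P[all 10 edges red] = (1/2)^10, and likewise for blue, so P[monochromatic] = 2·(1/2)^10 = 2^{1 − 10} = 1/512.
Summing: E[X] = C(45, 5) · 2^{1 − 10} = 1221759 · 1/512 = 1221759/512.
Numerically: E[X] ≈ 2386.24805.

E[X] = C(45,5)·2^(1−C(5,2)) = 1221759/512 ≈ 2386.24805.


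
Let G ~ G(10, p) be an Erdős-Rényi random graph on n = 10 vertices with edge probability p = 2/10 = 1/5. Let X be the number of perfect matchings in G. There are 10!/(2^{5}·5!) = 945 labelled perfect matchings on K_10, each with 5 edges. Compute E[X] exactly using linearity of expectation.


K_10 has 10!/(2^{5}·5!) = 945 labelled perfect matchings.
For each such perfect matching H, let X_H = 1 if all 5 edges of H are present in G. Then P[X_H = 1] = p^{5} = (1/5)^{5} = 1/3125.
By linearity: E[X] = Σ_H E[X_H] = 945 · p^{5} = 945 · 1/3125 = 189/625.
Numerically: E[X] ≈ 0.3024.

E[X] = 945 · (1/5)^{5} = 189/625 ≈ 0.3024.


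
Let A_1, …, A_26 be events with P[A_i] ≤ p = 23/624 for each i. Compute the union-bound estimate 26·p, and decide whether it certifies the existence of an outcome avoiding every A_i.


Union bound: P[∪_{i=1}^{26} A_i] ≤ Σ_i P[A_i] ≤ 26·p = 26·(23/624) = 23/24.
Numerically: 23/24 ≈ 0.9583.
Is 23/24 < 1? YES.
Since P[∪ A_i] ≤ 23/24 < 1, the complement has P[∩ A_i^c] ≥ 1 − 23/24 = 1/24 > 0, so some outcome avoids every A_i.

26·p = 23/24 ≈ 0.9583; existence CERTIFIED by the union bound.


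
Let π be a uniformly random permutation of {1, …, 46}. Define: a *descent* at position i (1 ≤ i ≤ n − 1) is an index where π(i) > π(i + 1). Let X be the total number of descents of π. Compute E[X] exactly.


Write X = Σ X_I over i = 1, …, 45, with X_I the indicator of one descent.
There are 45 indicators.
For each fixed i, the pair (π(i), π(i+1)) is a uniformly random ordered pair of distinct values from {1, …, 46}; by symmetry P[π(i) > π(i+1)] = 1/2.
By linearity: E[X] = 45 · (1/2) = (46 − 1) · (1/2) = 45/2 ≈ 22.50000.

E[X] = 45/2 = 22.50000.


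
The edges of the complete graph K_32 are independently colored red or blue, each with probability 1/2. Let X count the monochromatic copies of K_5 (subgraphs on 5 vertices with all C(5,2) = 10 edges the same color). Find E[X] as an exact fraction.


Let X = Σ_S X_S over the C(32, 5) = 201376 subsets S of size 5, where X_S = 1 if the K_5 on S is monochromatic.
For a fixed S, the K_5 on S has C(5, 2) = 10 edges. P[all 10 edges red] = (1/2)^10, and likewise for blue, so P[monochromatic] = 2·(1/2)^10 = 2^{1 − 10} = 1/512.
By linearity: E[X] = C(32, 5) · 2^{1 − 10} = 201376 · 1/512 = 6293/16.
Numerically: E[X] ≈ 393.312500.

E[X] = C(32,5)·2^(1−C(5,2)) = 6293/16 ≈ 393.312500.


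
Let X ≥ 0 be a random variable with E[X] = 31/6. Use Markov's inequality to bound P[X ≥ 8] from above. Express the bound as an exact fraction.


μ = E[X] = 31/6, a = 8.
Markov: P[X ≥ 8] ≤ μ/a = (31/6)/8 = 31/48.
Numerically: ≈ 0.6458.
(Since a = 8 > μ = 5.1667, the bound 31/48 is < 1 and informative.)

P[X ≥ 8] ≤ 31/48 ≈ 0.6458.


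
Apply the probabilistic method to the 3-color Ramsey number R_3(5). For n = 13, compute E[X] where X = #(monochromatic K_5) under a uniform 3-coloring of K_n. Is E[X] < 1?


E[X] = C(13, 5) · 3^{1 − 10} = 1287 · 3^{−9} = 1287/19683.
As a reduced fraction: E[X] = 143/2187 ≈ 0.065.
Is E[X] < 1? YES.
Since E[X] < 1, there exists a 3-coloring of K_{13} with no monochromatic K_5; hence R_3(5) > 13.

E[X] = 143/2187 ≈ 0.065; E[X] < 1, so R_3(5) > 13.


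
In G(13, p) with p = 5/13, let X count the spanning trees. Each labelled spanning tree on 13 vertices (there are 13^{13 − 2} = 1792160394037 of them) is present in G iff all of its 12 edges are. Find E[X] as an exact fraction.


K_13 has 13^{13 − 2} = 1792160394037 labelled spanning trees.
For each such spanning tree H, let X_H = 1 if all 12 edges of H are present in G. Then P[X_H = 1] = p^{12} = (5/13)^{12} = 244140625/23298085122481.
Summing the indicators: E[X] = Σ_H E[X_H] = 1792160394037 · p^{12} = 1792160394037 · 244140625/23298085122481 = 244140625/13.
Numerically: E[X] ≈ 1.878e+07.

E[X] = 1792160394037 · (5/13)^{12} = 244140625/13 ≈ 1.878e+07.


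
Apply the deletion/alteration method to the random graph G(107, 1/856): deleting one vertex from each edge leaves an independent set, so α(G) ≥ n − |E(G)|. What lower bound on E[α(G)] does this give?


E[|E(G)|] = C(107, 2)·p = 5671 · (1/856) = 53/8.
E[α(G)] ≥ n − E[|E(G)|] = 107 − 53/8 = 803/8.
Numerically: ≈ 100.3750.
(This is only a lower bound; the true E[α(G)] may be larger.)

E[α(G)] ≥ 803/8 ≈ 100.3750.


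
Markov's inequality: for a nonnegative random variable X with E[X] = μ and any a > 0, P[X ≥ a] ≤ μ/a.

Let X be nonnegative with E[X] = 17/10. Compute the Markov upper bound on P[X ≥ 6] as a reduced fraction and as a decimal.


μ = E[X] = 17/10, a = 6.
Markov: P[X ≥ 6] ≤ μ/a = (17/10)/6 = 17/60.
Numerically: ≈ 0.28333.
(Since a = 6 > μ = 1.70000, the bound 17/60 is < 1 and informative.)

P[X ≥ 6] ≤ 17/60 ≈ 0.28333.


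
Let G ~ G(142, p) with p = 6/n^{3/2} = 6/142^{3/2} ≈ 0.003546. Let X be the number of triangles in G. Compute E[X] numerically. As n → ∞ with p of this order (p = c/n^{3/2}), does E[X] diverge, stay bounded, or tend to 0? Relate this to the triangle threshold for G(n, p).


Number of potential triangles: C(142, 3) = 467180.
Each occurs with probability p³ ≈ (0.003546)³ ≈ 4.458166e-08.
By linearity: E[X] = C(142, 3)·p³ ≈ 467180 · 4.458166e-08 ≈ 0.0208.
Since α = 3/2 > 1, p = c/n^{3/2} = o(1/n) is below the triangle threshold p ~ 1/n. Asymptotically E[X] ~ (c³/6)·n^{3(1−α)} = (6³/6)·n^{-1.5} → 0, so by Markov's inequality G has no triangles w.h.p.

E[X] ≈ 0.0208; in regime p = Θ(1/n^{3/2}) E[X] tends to 0 (below the triangle threshold p ~ 1/n).


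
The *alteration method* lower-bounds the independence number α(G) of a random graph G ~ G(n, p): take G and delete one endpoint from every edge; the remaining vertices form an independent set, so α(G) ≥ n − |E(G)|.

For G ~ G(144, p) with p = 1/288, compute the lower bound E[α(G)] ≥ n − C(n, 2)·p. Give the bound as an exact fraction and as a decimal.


E[|E(G)|] = C(144, 2)·p = 10296 · (1/288) = 143/4.
E[α(G)] ≥ n − E[|E(G)|] = 144 − 143/4 = 433/4.
Numerically: ≈ 108.2500.
(This is only a lower bound; the true E[α(G)] may be larger.)

E[α(G)] ≥ 433/4 ≈ 108.2500.


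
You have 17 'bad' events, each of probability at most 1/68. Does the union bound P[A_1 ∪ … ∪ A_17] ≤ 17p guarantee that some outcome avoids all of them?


Union bound: P[∪_{i=1}^{17} A_i] ≤ Σ_i P[A_i] ≤ 17·p = 17·(1/68) = 1/4.
Numerically: 1/4 ≈ 0.25000.
Is 1/4 < 1? YES.
Since P[∪ A_i] ≤ 1/4 < 1, the complement has P[∩ A_i^c] ≥ 1 − 1/4 = 3/4 > 0, so some outcome avoids every A_i.

17·p = 1/4 ≈ 0.25000; existence CERTIFIED by the union bound.


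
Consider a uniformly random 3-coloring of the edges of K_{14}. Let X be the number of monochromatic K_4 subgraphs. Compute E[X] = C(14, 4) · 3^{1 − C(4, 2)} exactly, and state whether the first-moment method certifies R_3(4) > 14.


E[X] = C(14, 4) · 3^{1 − 6} = 1001 · 3^{−5} = 1001/243.
As a reduced fraction: E[X] = 1001/243 ≈ 4.119342.
Is E[X] < 1? NO.
Since E[X] ≥ 1, the first-moment bound is inconclusive at n = 14; it does NOT by itself certify R_3(4) > 14.

E[X] = 1001/243 ≈ 4.119342; E[X] ≥ 1; first-moment method inconclusive here.


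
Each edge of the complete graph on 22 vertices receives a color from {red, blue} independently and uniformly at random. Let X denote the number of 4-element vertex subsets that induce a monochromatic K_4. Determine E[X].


Let X = Σ_S X_S over the C(22, 4) = 7315 subsets S of size 4, where X_S = 1 if the K_4 on S is monochromatic.
For a fixed S, the K_4 on S has C(4, 2) = 6 edges. P[all 6 edges red] = (1/2)^6, and likewise for blue, so P[monochromatic] = 2·(1/2)^6 = 2^{1 − 6} = 1/32.
By linearity of expectation: E[X] = C(22, 4) · 2^{1 − 6} = 7315 · 1/32 = 7315/32.
Numerically: E[X] ≈ 228.5938.

E[X] = C(22,4)·2^(1−C(4,2)) = 7315/32 ≈ 228.5938.


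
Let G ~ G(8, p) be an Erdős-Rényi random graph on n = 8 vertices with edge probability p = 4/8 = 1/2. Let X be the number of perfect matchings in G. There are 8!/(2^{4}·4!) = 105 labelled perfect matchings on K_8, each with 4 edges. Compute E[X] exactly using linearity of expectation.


K_8 has 8!/(2^{4}·4!) = 105 labelled perfect matchings.
For each such perfect matching H, let X_H = 1 if all 4 edges of H are present in G. Then P[X_H = 1] = p^{4} = (1/2)^{4} = 1/16.
By linearity of expectation: E[X] = Σ_H E[X_H] = 105 · p^{4} = 105 · 1/16 = 105/16.
Numerically: E[X] ≈ 6.5625.

E[X] = 105 · (1/2)^{4} = 105/16 ≈ 6.5625.


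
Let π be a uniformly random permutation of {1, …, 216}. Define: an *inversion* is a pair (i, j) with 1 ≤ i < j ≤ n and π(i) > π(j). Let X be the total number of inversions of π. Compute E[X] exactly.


Write X = Σ X_I over the C(216, 2) = 23220 pairs i < j, with X_I the indicator of one inversion.
There are 23220 indicators.
For each fixed pair i < j, the values π(i) and π(j) are two distinct elements of {1, …, 216} in uniformly random order; by symmetry P[π(i) > π(j)] = 1/2.
By linearity: E[X] = 23220 · (1/2) = C(216, 2) · (1/2) = 23220/2 = 11610 ≈ 11610.000.

E[X] = 11610 = 11610.000.


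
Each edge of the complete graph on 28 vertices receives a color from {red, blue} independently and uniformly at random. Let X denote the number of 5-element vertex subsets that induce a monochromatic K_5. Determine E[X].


Let X = Σ_S X_S over the C(28, 5) = 98280 subsets S of size 5, where X_S = 1 if the K_5 on S is monochromatic.
For a fixed S, the K_5 on S has C(5, 2) = 10 edges. P[all 10 edges red] = (1/2)^10, and likewise for blue, so P[monochromatic] = 2·(1/2)^10 = 2^{1 − 10} = 1/512.
Summing: E[X] = C(28, 5) · 2^{1 − 10} = 98280 · 1/512 = 12285/64.
Numerically: E[X] ≈ 191.95312.

E[X] = C(28,5)·2^(1−C(5,2)) = 12285/64 ≈ 191.95312.


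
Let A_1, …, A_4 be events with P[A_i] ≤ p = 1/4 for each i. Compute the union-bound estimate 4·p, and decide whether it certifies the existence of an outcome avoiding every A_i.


Union bound: P[∪_{i=1}^{4} A_i] ≤ Σ_i P[A_i] ≤ 4·p = 4·(1/4) = 1.
Numerically: 1 ≈ 1.000000.
Is 1 < 1? NO.
Since the bound 1 is ≥ 1, the union bound is uninformative here; it does NOT by itself certify existence.

4·p = 1 ≈ 1.000000; existence NOT certified by the union bound.


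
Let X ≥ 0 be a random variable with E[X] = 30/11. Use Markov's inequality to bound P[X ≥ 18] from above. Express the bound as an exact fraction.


μ = E[X] = 30/11, a = 18.
Markov: P[X ≥ 18] ≤ μ/a = (30/11)/18 = 5/33.
Numerically: ≈ 0.152.
(Since a = 18 > μ = 2.727, the bound 5/33 is < 1 and informative.)

P[X ≥ 18] ≤ 5/33 ≈ 0.152.


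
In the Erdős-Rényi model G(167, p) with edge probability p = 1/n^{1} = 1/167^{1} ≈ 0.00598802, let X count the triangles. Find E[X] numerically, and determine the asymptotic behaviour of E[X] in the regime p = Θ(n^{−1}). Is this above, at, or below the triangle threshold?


Number of potential triangles: C(167, 3) = 762355.
Each occurs with probability p³ ≈ (0.00598802)³ ≈ 2.14709167e-07.
By linearity: E[X] = C(167, 3)·p³ ≈ 762355 · 2.14709167e-07 ≈ 0.163685.
Here α = 1, so p = 1/n is exactly at the triangle threshold p ~ 1/n. Asymptotically E[X] → c³/6 = 1³/6 = 1/6 ≈ 0.166667, a bounded constant. In this regime the triangle count is asymptotically Poisson(c³/6).

E[X] ≈ 0.163685; in regime p = Θ(1/n^{1}) E[X] stays bounded (at the triangle threshold p ~ 1/n).


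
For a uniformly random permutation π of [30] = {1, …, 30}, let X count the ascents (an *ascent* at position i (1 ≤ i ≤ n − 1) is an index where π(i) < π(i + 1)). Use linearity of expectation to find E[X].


Write X = Σ X_I over i = 1, …, 29, with X_I the indicator of one ascent.
There are 29 indicators.
For each fixed i, the pair (π(i), π(i+1)) is a uniformly random ordered pair of distinct values from {1, …, 30}; by symmetry P[π(i) < π(i+1)] = 1/2.
By linearity: E[X] = 29 · (1/2) = (30 − 1) · (1/2) = 29/2 ≈ 14.500000.

E[X] = 29/2 = 14.500000.


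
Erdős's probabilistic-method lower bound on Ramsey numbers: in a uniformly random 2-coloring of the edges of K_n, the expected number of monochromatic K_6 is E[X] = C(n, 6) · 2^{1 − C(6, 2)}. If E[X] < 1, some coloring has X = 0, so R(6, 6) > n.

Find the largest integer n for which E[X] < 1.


We need C(n, 6) · 2^{1 − 15} < 1, i.e. C(n, 6) < 2^{15 − 1} = 16384.
Check values of n near the boundary:
  n = 12: C(12, 6) = 924; 924 < 16384? YES
  n = 13: C(13, 6) = 1716; 1716 < 16384? YES
  n = 14: C(14, 6) = 3003; 3003 < 16384? YES
  n = 15: C(15, 6) = 5005; 5005 < 16384? YES
  n = 16: C(16, 6) = 8008; 8008 < 16384? YES
  n = 17: C(17, 6) = 12376; 12376 < 16384? YES
  n = 18: C(18, 6) = 18564; 18564 < 16384? NO
The largest n with C(n, 6) < 16384 is n = 17 (where E[X] = 1547/2048 ≈ 0.75537). Hence R(6, 6) > 17, i.e. R(6, 6) ≥ 18.

Largest n = 17; hence R(6, 6) > 17.


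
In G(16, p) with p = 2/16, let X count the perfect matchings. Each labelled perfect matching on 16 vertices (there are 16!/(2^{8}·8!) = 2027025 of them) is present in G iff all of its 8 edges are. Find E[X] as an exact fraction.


K_16 has 16!/(2^{8}·8!) = 2027025 labelled perfect matchings.
For each such perfect matching H, let X_H = 1 if all 8 edges of H are present in G. Then P[X_H = 1] = p^{8} = (1/8)^{8} = 1/16777216.
By linearity: E[X] = Σ_H E[X_H] = 2027025 · p^{8} = 2027025 · 1/16777216 = 2027025/16777216.
Numerically: E[X] ≈ 0.1208.

E[X] = 2027025 · (1/8)^{8} = 2027025/16777216 ≈ 0.1208.


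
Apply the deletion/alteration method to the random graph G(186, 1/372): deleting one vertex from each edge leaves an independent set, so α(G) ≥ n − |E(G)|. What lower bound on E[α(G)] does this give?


E[|E(G)|] = C(186, 2)·p = 17205 · (1/372) = 185/4.
E[α(G)] ≥ n − E[|E(G)|] = 186 − 185/4 = 559/4.
Numerically: ≈ 139.75000.
(This is only a lower bound; the true E[α(G)] may be larger.)

E[α(G)] ≥ 559/4 ≈ 139.75000.


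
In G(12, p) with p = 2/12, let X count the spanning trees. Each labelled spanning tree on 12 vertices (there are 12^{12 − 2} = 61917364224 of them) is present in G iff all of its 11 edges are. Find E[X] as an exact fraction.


K_12 has 12^{12 − 2} = 61917364224 labelled spanning trees.
For each such spanning tree H, let X_H = 1 if all 11 edges of H are present in G. Then P[X_H = 1] = p^{11} = (1/6)^{11} = 1/362797056.
By linearity: E[X] = Σ_H E[X_H] = 61917364224 · p^{11} = 61917364224 · 1/362797056 = 512/3.
Numerically: E[X] ≈ 171.

E[X] = 61917364224 · (1/6)^{11} = 512/3 ≈ 171.


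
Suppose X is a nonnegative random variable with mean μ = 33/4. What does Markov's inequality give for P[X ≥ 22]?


μ = E[X] = 33/4, a = 22.
Markov: P[X ≥ 22] ≤ μ/a = (33/4)/22 = 3/8.
Numerically: ≈ 0.3750.
(Since a = 22 > μ = 8.2500, the bound 3/8 is < 1 and informative.)

P[X ≥ 22] ≤ 3/8 ≈ 0.3750.


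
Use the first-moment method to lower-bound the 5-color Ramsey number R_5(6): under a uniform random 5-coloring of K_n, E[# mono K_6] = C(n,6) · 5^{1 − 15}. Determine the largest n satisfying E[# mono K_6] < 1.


We need C(n, 6) · 5^{1 − 15} < 1, i.e. C(n, 6) < 5^{15 − 1} = 6103515625.
Check values of n near the boundary:
  n = 124: C(124, 6) = 4465475476; 4465475476 < 6103515625? YES
  n = 125: C(125, 6) = 4690625500; 4690625500 < 6103515625? YES
  n = 126: C(126, 6) = 4925156775; 4925156775 < 6103515625? YES
  n = 127: C(127, 6) = 5169379425; 5169379425 < 6103515625? YES
  n = 128: C(128, 6) = 5423611200; 5423611200 < 6103515625? YES
  n = 129: C(129, 6) = 5688177600; 5688177600 < 6103515625? YES
  n = 130: C(130, 6) = 5963412000; 5963412000 < 6103515625? YES
  n = 131: C(131, 6) = 6249655776; 6249655776 < 6103515625? NO
The largest n with C(n, 6) < 6103515625 is n = 130 (where E[X] = 47707296/48828125 ≈ 0.977045). Hence R_5(6) > 130, i.e. R_5(6) ≥ 131.

Largest n = 130; hence R_5(6) > 130.


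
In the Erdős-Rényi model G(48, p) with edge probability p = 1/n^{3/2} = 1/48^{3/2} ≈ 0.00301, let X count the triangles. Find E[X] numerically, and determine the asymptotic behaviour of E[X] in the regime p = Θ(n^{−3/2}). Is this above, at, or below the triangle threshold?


Number of potential triangles: C(48, 3) = 17296.
Each occurs with probability p³ ≈ (0.00301)³ ≈ 2.71903e-08.
By linearity: E[X] = C(48, 3)·p³ ≈ 17296 · 2.71903e-08 ≈ 0.000.
Since α = 3/2 > 1, p = c/n^{3/2} = o(1/n) is below the triangle threshold p ~ 1/n. Asymptotically E[X] ~ (c³/6)·n^{3(1−α)} = (1³/6)·n^{-1.5} → 0, so by Markov's inequality G has no triangles w.h.p.

E[X] ≈ 0.000; in regime p = Θ(1/n^{3/2}) E[X] tends to 0 (below the triangle threshold p ~ 1/n).


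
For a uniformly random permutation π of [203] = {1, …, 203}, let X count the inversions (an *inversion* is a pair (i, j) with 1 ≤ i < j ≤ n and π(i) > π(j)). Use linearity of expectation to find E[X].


Write X = Σ X_I over the C(203, 2) = 20503 pairs i < j, with X_I the indicator of one inversion.
There are 20503 indicators.
For each fixed pair i < j, the values π(i) and π(j) are two distinct elements of {1, …, 203} in uniformly random order; by symmetry P[π(i) > π(j)] = 1/2.
By linearity: E[X] = 20503 · (1/2) = C(203, 2) · (1/2) = 20503/2 = 20503/2 ≈ 10251.5000.

E[X] = 20503/2 = 10251.5000.


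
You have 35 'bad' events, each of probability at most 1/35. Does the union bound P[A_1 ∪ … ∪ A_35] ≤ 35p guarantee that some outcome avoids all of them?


Union bound: P[∪_{i=1}^{35} A_i] ≤ Σ_i P[A_i] ≤ 35·p = 35·(1/35) = 1.
Numerically: 1 ≈ 1.0000.
Is 1 < 1? NO.
Since the bound 1 is ≥ 1, the union bound is uninformative here; it does NOT by itself certify existence.

35·p = 1 ≈ 1.0000; existence NOT certified by the union bound.


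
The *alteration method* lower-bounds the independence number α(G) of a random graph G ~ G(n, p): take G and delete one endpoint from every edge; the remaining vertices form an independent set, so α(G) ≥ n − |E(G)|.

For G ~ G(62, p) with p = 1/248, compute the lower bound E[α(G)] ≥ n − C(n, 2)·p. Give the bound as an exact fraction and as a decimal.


E[|E(G)|] = C(62, 2)·p = 1891 · (1/248) = 61/8.
E[α(G)] ≥ n − E[|E(G)|] = 62 − 61/8 = 435/8.
Numerically: ≈ 54.375.
(This is only a lower bound; the true E[α(G)] may be larger.)

E[α(G)] ≥ 435/8 ≈ 54.375.


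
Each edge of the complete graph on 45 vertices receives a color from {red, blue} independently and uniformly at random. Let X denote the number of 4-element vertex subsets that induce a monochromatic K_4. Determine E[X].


Let X = Σ_S X_S over the C(45, 4) = 148995 subsets S of size 4, where X_S = 1 if the K_4 on S is monochromatic.
For a fixed S, the K_4 on S has C(4, 2) = 6 edges. P[all 6 edges red] = (1/2)^6, and likewise for blue, so P[monochromatic] = 2·(1/2)^6 = 2^{1 − 6} = 1/32.
By linearity of expectation: E[X] = C(45, 4) · 2^{1 − 6} = 148995 · 1/32 = 148995/32.
Numerically: E[X] ≈ 4656.09375.

E[X] = C(45,4)·2^(1−C(4,2)) = 148995/32 ≈ 4656.09375.


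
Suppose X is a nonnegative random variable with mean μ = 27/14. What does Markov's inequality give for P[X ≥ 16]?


μ = E[X] = 27/14, a = 16.
Markov: P[X ≥ 16] ≤ μ/a = (27/14)/16 = 27/224.
Numerically: ≈ 0.12054.
(Since a = 16 > μ = 1.92857, the bound 27/224 is < 1 and informative.)

P[X ≥ 16] ≤ 27/224 ≈ 0.12054.


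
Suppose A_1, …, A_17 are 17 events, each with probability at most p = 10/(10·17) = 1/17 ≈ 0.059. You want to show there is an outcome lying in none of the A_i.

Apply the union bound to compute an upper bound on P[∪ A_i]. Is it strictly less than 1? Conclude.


Union bound: P[∪_{i=1}^{17} A_i] ≤ Σ_i P[A_i] ≤ 17·p = 17·(1/17) = 1.
Numerically: 1 ≈ 1.000.
Is 1 < 1? NO.
Since the bound 1 is ≥ 1, the union bound is uninformative here; it does NOT by itself certify existence.

17·p = 1 ≈ 1.000; existence NOT certified by the union bound.


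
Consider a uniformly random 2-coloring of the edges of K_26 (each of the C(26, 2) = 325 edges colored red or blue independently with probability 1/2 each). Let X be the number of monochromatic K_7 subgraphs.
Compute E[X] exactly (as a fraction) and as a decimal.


Let X = Σ_S X_S over the C(26, 7) = 657800 subsets S of size 7, where X_S = 1 if the K_7 on S is monochromatic.
For a fixed S, the K_7 on S has C(7, 2) = 21 edges. P[all 21 edges red] = (1/2)^21, and likewise for blue, so P[monochromatic] = 2·(1/2)^21 = 2^{1 − 21} = 1/1048576.
By linearity of expectation: E[X] = C(26, 7) · 2^{1 − 21} = 657800 · 1/1048576 = 82225/131072.
Numerically: E[X] ≈ 0.6273.

E[X] = C(26,7)·2^(1−C(7,2)) = 82225/131072 ≈ 0.6273.


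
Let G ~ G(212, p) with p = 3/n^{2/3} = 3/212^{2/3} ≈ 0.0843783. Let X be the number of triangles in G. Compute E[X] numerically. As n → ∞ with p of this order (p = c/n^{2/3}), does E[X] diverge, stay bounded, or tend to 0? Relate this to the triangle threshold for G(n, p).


Number of potential triangles: C(212, 3) = 1565620.
Each occurs with probability p³ ≈ (0.0843783)³ ≈ 6.00747597e-04.
By linearity: E[X] = C(212, 3)·p³ ≈ 1565620 · 6.00747597e-04 ≈ 940.542453.
Since α = 2/3 < 1, p = c/n^{2/3} ≫ 1/n is above the triangle threshold p ~ 1/n. Asymptotically E[X] ~ (c³/6)·n^{3(1−α)} = (3³/6)·n^{1} → ∞; triangles are abundant w.h.p.

E[X] ≈ 940.542453; in regime p = Θ(1/n^{2/3}) E[X] diverges (above the triangle threshold p ~ 1/n).


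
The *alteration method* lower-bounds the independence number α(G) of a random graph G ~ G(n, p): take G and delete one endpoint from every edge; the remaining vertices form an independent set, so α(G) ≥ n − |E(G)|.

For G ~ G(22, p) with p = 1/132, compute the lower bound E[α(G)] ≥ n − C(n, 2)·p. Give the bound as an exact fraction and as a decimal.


E[|E(G)|] = C(22, 2)·p = 231 · (1/132) = 7/4.
E[α(G)] ≥ n − E[|E(G)|] = 22 − 7/4 = 81/4.
Numerically: ≈ 20.2500.
(This is only a lower bound; the true E[α(G)] may be larger.)

E[α(G)] ≥ 81/4 ≈ 20.2500.


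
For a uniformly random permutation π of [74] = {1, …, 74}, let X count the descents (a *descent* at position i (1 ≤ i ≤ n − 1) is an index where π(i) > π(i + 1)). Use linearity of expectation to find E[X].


Write X = Σ X_I over i = 1, …, 73, with X_I the indicator of one descent.
There are 73 indicators.
For each fixed i, the pair (π(i), π(i+1)) is a uniformly random ordered pair of distinct values from {1, …, 74}; by symmetry P[π(i) > π(i+1)] = 1/2.
By linearity: E[X] = 73 · (1/2) = (74 − 1) · (1/2) = 73/2 ≈ 36.50000.

E[X] = 73/2 = 36.50000.


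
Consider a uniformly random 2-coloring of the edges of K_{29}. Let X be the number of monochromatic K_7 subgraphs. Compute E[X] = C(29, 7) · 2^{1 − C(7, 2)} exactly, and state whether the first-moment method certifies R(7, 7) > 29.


E[X] = C(29, 7) · 2^{1 − 21} = 1560780 · 2^{−20} = 1560780/1048576.
As a reduced fraction: E[X] = 390195/262144 ≈ 1.488.
Is E[X] < 1? NO.
Since E[X] ≥ 1, the first-moment bound is inconclusive at n = 29; it does NOT by itself certify R(7, 7) > 29.

E[X] = 390195/262144 ≈ 1.488; E[X] ≥ 1; first-moment method inconclusive here.


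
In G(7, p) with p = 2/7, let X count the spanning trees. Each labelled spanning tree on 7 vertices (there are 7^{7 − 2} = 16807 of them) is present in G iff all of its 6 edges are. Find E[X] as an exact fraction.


K_7 has 7^{7 − 2} = 16807 labelled spanning trees.
For each such spanning tree H, let X_H = 1 if all 6 edges of H are present in G. Then P[X_H = 1] = p^{6} = (2/7)^{6} = 64/117649.
By linearity of expectation: E[X] = Σ_H E[X_H] = 16807 · p^{6} = 16807 · 64/117649 = 64/7.
Numerically: E[X] ≈ 9.14286.

E[X] = 16807 · (2/7)^{6} = 64/7 ≈ 9.14286.


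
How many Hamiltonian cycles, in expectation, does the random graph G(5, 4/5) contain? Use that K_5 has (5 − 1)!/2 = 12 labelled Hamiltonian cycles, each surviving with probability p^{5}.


K_5 has (5 − 1)!/2 = 12 labelled Hamiltonian cycles.
For each such Hamiltonian cycle H, let X_H = 1 if all 5 edges of H are present in G. Then P[X_H = 1] = p^{5} = (4/5)^{5} = 1024/3125.
Summing the indicators: E[X] = Σ_H E[X_H] = 12 · p^{5} = 12 · 1024/3125 = 12288/3125.
Numerically: E[X] ≈ 3.9322.

E[X] = 12 · (4/5)^{5} = 12288/3125 ≈ 3.9322.


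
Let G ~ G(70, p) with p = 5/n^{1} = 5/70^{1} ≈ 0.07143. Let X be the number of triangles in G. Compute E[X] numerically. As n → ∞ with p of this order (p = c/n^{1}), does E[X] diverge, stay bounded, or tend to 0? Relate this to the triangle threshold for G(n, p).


Number of potential triangles: C(70, 3) = 54740.
Each occurs with probability p³ ≈ (0.07143)³ ≈ 3.644315e-04.
By linearity: E[X] = C(70, 3)·p³ ≈ 54740 · 3.644315e-04 ≈ 19.9490.
Here α = 1, so p = 5/n is exactly at the triangle threshold p ~ 1/n. Asymptotically E[X] → c³/6 = 5³/6 = 125/6 ≈ 20.8333, a bounded constant. In this regime the triangle count is asymptotically Poisson(c³/6).

E[X] ≈ 19.9490; in regime p = Θ(1/n^{1}) E[X] stays bounded (at the triangle threshold p ~ 1/n).


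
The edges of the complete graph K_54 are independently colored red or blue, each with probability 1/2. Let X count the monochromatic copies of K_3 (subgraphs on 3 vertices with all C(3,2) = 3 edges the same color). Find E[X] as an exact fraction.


Let X = Σ_S X_S over the C(54, 3) = 24804 subsets S of size 3, where X_S = 1 if the K_3 on S is monochromatic.
For a fixed S, the K_3 on S has C(3, 2) = 3 edges. P[all 3 edges red] = (1/2)^3, and likewise for blue, so P[monochromatic] = 2·(1/2)^3 = 2^{1 − 3} = 1/4.
Summing: E[X] = C(54, 3) · 2^{1 − 3} = 24804 · 1/4 = 6201.
Numerically: E[X] ≈ 6201.000000.

E[X] = C(54,3)·2^(1−C(3,2)) = 6201 ≈ 6201.000000.


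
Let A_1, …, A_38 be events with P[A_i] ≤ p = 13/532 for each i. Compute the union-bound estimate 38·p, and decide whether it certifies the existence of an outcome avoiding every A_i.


Union bound: P[∪_{i=1}^{38} A_i] ≤ Σ_i P[A_i] ≤ 38·p = 38·(13/532) = 13/14.
Numerically: 13/14 ≈ 0.92857.
Is 13/14 < 1? YES.
Since P[∪ A_i] ≤ 13/14 < 1, the complement has P[∩ A_i^c] ≥ 1 − 13/14 = 1/14 > 0, so some outcome avoids every A_i.

38·p = 13/14 ≈ 0.92857; existence CERTIFIED by the union bound.


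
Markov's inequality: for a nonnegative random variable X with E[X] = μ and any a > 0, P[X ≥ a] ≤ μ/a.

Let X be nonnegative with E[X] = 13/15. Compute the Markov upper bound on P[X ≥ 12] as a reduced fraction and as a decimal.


μ = E[X] = 13/15, a = 12.
Markov: P[X ≥ 12] ≤ μ/a = (13/15)/12 = 13/180.
Numerically: ≈ 0.072.
(Since a = 12 > μ = 0.867, the bound 13/180 is < 1 and informative.)

P[X ≥ 12] ≤ 13/180 ≈ 0.072.


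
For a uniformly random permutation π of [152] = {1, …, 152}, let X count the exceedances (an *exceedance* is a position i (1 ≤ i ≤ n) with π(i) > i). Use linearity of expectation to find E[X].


Write X = Σ_{i=1}^{152} X_i, where X_i = 1_{π(i) > i}.
For each fixed i, π(i) is uniform over {1, …, 152} (marginal of a uniform permutation), so P[π(i) > i] = (n − i)/n. Summing: Σ_{i=1}^{152} (n − i)/n = (0 + 1 + … + 151)/152 = 152(152 − 1)/(2·152) = (152 − 1)/2.
Hence E[X] = Σ_{i=1}^{152} (152 − i)/152 = 151/2 ≈ 75.5000.

E[X] = 151/2 = 75.5000.


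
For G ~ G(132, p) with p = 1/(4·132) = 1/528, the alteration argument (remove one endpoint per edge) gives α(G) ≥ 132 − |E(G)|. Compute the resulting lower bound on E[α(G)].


E[|E(G)|] = C(132, 2)·p = 8646 · (1/528) = 131/8.
E[α(G)] ≥ n − E[|E(G)|] = 132 − 131/8 = 925/8.
Numerically: ≈ 115.625000.
(This is only a lower bound; the true E[α(G)] may be larger.)

E[α(G)] ≥ 925/8 ≈ 115.625000.


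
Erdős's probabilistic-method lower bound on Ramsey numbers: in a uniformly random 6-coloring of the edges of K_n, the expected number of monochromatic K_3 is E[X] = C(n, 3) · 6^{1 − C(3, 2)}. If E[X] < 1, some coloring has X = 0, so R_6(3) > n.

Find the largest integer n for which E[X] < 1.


We need C(n, 3) · 6^{1 − 3} < 1, i.e. C(n, 3) < 6^{3 − 1} = 36.
Check values of n near the boundary:
  n = 6: C(6, 3) = 20; 20 < 36? YES
  n = 7: C(7, 3) = 35; 35 < 36? YES
  n = 8: C(8, 3) = 56; 56 < 36? NO
The largest n with C(n, 3) < 36 is n = 7 (where E[X] = 35/36 ≈ 0.97222). Hence R_6(3) > 7, i.e. R_6(3) ≥ 8.

Largest n = 7; hence R_6(3) > 7.


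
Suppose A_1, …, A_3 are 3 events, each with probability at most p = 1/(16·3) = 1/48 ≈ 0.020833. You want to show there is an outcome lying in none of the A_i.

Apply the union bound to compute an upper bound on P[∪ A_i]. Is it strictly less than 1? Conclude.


Union bound: P[∪_{i=1}^{3} A_i] ≤ Σ_i P[A_i] ≤ 3·p = 3·(1/48) = 1/16.
Numerically: 1/16 ≈ 0.062500.
Is 1/16 < 1? YES.
Since P[∪ A_i] ≤ 1/16 < 1, the complement has P[∩ A_i^c] ≥ 1 − 1/16 = 15/16 > 0, so some outcome avoids every A_i.

3·p = 1/16 ≈ 0.062500; existence CERTIFIED by the union bound.


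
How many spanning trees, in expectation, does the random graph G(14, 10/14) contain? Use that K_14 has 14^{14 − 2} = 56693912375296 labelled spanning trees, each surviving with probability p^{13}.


K_14 has 14^{14 − 2} = 56693912375296 labelled spanning trees.
For each such spanning tree H, let X_H = 1 if all 13 edges of H are present in G. Then P[X_H = 1] = p^{13} = (5/7)^{13} = 1220703125/96889010407.
Summing the indicators: E[X] = Σ_H E[X_H] = 56693912375296 · p^{13} = 56693912375296 · 1220703125/96889010407 = 5000000000000/7.
Numerically: E[X] ≈ 7.1429e+11.

E[X] = 56693912375296 · (5/7)^{13} = 5000000000000/7 ≈ 7.1429e+11.


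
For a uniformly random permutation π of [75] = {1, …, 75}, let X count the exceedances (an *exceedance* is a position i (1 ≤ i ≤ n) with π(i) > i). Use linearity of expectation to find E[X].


Write X = Σ_{i=1}^{75} X_i, where X_i = 1_{π(i) > i}.
For each fixed i, π(i) is uniform over {1, …, 75} (marginal of a uniform permutation), so P[π(i) > i] = (n − i)/n. Summing: Σ_{i=1}^{75} (n − i)/n = (0 + 1 + … + 74)/75 = 75(75 − 1)/(2·75) = (75 − 1)/2.
Hence E[X] = Σ_{i=1}^{75} (75 − i)/75 = 37 ≈ 37.000.

E[X] = 37 = 37.000.


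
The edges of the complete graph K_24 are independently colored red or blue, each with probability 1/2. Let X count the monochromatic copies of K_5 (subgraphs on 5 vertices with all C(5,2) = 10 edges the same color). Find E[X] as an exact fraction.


Let X = Σ_S X_S over the C(24, 5) = 42504 subsets S of size 5, where X_S = 1 if the K_5 on S is monochromatic.
For a fixed S, the K_5 on S has C(5, 2) = 10 edges. P[all 10 edges red] = (1/2)^10, and likewise for blue, so P[monochromatic] = 2·(1/2)^10 = 2^{1 − 10} = 1/512.
Summing: E[X] = C(24, 5) · 2^{1 − 10} = 42504 · 1/512 = 5313/64.
Numerically: E[X] ≈ 83.01562.

E[X] = C(24,5)·2^(1−C(5,2)) = 5313/64 ≈ 83.01562.


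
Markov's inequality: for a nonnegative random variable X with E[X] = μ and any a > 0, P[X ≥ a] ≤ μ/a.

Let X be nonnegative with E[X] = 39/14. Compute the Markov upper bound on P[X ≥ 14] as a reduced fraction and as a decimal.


μ = E[X] = 39/14, a = 14.
Markov: P[X ≥ 14] ≤ μ/a = (39/14)/14 = 39/196.
Numerically: ≈ 0.198980.
(Since a = 14 > μ = 2.785714, the bound 39/196 is < 1 and informative.)

P[X ≥ 14] ≤ 39/196 ≈ 0.198980.


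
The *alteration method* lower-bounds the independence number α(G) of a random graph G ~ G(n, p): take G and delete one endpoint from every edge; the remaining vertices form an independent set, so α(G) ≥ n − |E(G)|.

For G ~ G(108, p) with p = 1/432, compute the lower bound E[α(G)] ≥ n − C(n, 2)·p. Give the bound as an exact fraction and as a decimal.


E[|E(G)|] = C(108, 2)·p = 5778 · (1/432) = 107/8.
E[α(G)] ≥ n − E[|E(G)|] = 108 − 107/8 = 757/8.
Numerically: ≈ 94.625.
(This is only a lower bound; the true E[α(G)] may be larger.)

E[α(G)] ≥ 757/8 ≈ 94.625.


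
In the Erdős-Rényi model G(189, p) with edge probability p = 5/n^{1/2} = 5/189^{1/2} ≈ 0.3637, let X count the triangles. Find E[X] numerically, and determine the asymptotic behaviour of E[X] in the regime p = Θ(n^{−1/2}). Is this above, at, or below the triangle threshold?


Number of potential triangles: C(189, 3) = 1107414.
Each occurs with probability p³ ≈ (0.3637)³ ≈ 4.8108000e-02.
By linearity: E[X] = C(189, 3)·p³ ≈ 1107414 · 4.8108000e-02 ≈ 53275.47326.
Since α = 1/2 < 1, p = c/n^{1/2} ≫ 1/n is above the triangle threshold p ~ 1/n. Asymptotically E[X] ~ (c³/6)·n^{3(1−α)} = (5³/6)·n^{1.5} → ∞; triangles are abundant w.h.p.

E[X] ≈ 53275.47326; in regime p = Θ(1/n^{1/2}) E[X] diverges (above the triangle threshold p ~ 1/n).


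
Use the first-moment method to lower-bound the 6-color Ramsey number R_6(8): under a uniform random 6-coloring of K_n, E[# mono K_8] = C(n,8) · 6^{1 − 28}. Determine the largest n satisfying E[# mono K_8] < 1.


We need C(n, 8) · 6^{1 − 28} < 1, i.e. C(n, 8) < 6^{28 − 1} = 1023490369077469249536.
Check values of n near the boundary:
  n = 1592: C(1592, 8) = 1005480414540892933435; 1005480414540892933435 < 1023490369077469249536? YES
  n = 1593: C(1593, 8) = 1010555394551193970323; 1010555394551193970323 < 1023490369077469249536? YES
  n = 1594: C(1594, 8) = 1015652773590544255167; 1015652773590544255167 < 1023490369077469249536? YES
  n = 1595: C(1595, 8) = 1020772636343363633895; 1020772636343363633895 < 1023490369077469249536? YES
  n = 1596: C(1596, 8) = 1025915067760710553965; 1025915067760710553965 < 1023490369077469249536? NO
  n = 1597: C(1597, 8) = 1031080153060953275445; 1031080153060953275445 < 1023490369077469249536? NO
  n = 1598: C(1598, 8) = 1036267977730442348529; 1036267977730442348529 < 1023490369077469249536? NO
The largest n with C(n, 8) < 1023490369077469249536 is n = 1595 (where E[X] = 113419181815929292655/113721152119718805504 ≈ 0.9973446). Hence R_6(8) > 1595, i.e. R_6(8) ≥ 1596.

Largest n = 1595; hence R_6(8) > 1595.
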